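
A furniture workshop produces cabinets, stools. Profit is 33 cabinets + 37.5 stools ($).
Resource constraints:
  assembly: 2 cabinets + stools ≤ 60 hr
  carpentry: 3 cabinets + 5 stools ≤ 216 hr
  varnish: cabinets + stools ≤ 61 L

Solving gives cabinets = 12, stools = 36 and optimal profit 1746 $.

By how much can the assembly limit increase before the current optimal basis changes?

45.5

Binding constraints: assembly, carpentry. The basis is B = [[2,1],[3,5]] with det 7.
Per unit increase in assembly, x* moves by d = (0.7143, -0.4286).
The basis stays optimal until varnish becomes binding; allowable increase = 45.5 hr.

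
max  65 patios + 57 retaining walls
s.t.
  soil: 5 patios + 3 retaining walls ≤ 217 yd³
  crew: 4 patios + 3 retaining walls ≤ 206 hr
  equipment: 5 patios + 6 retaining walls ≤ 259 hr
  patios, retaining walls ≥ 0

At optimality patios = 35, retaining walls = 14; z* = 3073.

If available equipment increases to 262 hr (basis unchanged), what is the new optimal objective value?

3091

At the optimum: soil uses 217 of 217 (binding); crew uses 182 of 206 (slack = 24); equipment uses 259 of 259 (binding).
By complementary slackness, y = 0 for the non-binding constraint.
From A_Bᵀ y = c: 5·y_soil + 5·y_equipment = 65; 3·y_soil + 6·y_equipment = 57.
This yields shadow prices y_soil = 7, y_equipment = 6.
Δz = y_equipment·Δb = 6 × (3) = 18, so new z* = 3073 + 18 = 3091.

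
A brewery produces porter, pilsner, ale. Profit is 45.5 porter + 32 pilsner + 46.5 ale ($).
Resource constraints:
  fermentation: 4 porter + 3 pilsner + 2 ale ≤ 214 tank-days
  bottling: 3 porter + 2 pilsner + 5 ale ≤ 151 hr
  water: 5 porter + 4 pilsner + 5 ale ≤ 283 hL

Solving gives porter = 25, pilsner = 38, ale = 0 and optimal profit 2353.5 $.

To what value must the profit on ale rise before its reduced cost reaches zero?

52.5

Binding: fermentation and bottling. Non-binding: water (6 unused).
By complementary slackness, y = 0 for the non-binding constraint.
The binding rows give the dual system: 4·y_fermentation + 3·y_bottling = 45.5 and 3·y_fermentation + 2·y_bottling = 32.
Solving: y_fermentation = 5, y_bottling = 8.5.
ale enters the basis when its profit ≥ yᵀa₃ = 5·2 + 8.5·5 = 52.5.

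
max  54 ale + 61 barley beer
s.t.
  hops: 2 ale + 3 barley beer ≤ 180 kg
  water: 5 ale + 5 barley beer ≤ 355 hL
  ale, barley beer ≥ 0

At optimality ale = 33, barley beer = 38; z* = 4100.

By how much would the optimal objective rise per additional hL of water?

Both hops and water are binding at x*.
The binding rows give the dual system: 2·y_hops + 5·y_water = 54 and 3·y_hops + 5·y_water = 61.
→ y_hops = 7 and y_water = 8.
Shadow price of water = 8.

8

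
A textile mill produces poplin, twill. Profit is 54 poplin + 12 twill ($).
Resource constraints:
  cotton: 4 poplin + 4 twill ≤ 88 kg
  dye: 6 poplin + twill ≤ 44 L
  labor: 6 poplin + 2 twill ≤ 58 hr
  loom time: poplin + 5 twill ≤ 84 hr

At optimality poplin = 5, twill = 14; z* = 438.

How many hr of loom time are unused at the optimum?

9

loom time used = 1·5 + 5·14 = 75; slack = 84 − 75 = 9.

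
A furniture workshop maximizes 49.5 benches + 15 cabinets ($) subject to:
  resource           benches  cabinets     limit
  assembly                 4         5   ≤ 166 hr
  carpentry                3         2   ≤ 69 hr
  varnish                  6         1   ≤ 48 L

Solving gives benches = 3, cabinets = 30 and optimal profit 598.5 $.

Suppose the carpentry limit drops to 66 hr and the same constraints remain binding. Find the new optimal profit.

585

Binding: carpentry and varnish. Non-binding: assembly (4 unused).
By complementary slackness, y = 0 for the non-binding constraint.
Dual feasibility on the basic columns requires 3·y_carpentry + 6·y_varnish = 49.5, 2·y_carpentry + 1·y_varnish = 15.
This yields shadow prices y_carpentry = 4.5, y_varnish = 6.
Δz = y_carpentry·Δb = 4.5 × (-3) = -13.5, so new z* = 598.5 − 13.5 = 585.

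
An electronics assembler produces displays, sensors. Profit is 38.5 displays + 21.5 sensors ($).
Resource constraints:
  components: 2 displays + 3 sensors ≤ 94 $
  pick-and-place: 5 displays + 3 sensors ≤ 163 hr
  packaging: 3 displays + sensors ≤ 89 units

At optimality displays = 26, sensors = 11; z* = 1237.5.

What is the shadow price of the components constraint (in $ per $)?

0

At the optimum: components uses 85 of 94 (slack = 9); pick-and-place uses 163 of 163 (binding); packaging uses 89 of 89 (binding).
Slack constraints have shadow price 0 (complementary slackness).
From A_Bᵀ y = c: 5·y_pick-and-place + 3·y_packaging = 38.5; 3·y_pick-and-place + 1·y_packaging = 21.5.
This yields shadow prices y_pick-and-place = 6.5, y_packaging = 2.
Shadow price of components = 0.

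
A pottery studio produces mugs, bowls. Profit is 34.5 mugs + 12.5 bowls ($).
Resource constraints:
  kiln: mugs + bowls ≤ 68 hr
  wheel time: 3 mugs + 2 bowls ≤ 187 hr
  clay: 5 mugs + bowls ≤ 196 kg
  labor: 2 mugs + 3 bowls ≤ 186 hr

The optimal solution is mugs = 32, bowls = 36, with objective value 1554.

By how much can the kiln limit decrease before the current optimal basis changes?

28.8

Binding constraints: kiln, clay. The basis is B = [[1,1],[5,1]] with det -4.
Per unit decrease in kiln, x* moves by d = (0.25, -1.25).
The basis stays optimal until bowls reaches 0; allowable decrease = 28.8 hr.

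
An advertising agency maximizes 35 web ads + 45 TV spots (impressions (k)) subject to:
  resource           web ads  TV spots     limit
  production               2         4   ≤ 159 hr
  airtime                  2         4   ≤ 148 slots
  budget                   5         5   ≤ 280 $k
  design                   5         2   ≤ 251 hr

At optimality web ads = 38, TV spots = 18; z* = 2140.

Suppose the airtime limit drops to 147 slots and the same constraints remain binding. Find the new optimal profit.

2135

At the optimum: production uses 148 of 159 (slack = 11); airtime uses 148 of 148 (binding); budget uses 280 of 280 (binding); design uses 226 of 251 (slack = 25).
Since production, design are not tight, their duals are 0.
From A_Bᵀ y = c: 2·y_airtime + 5·y_budget = 35; 4·y_airtime + 5·y_budget = 45.
This yields shadow prices y_airtime = 5, y_budget = 5.
Δz = y_airtime·Δb = 5 × (-1) = -5, so new z* = 2140 − 5 = 2135.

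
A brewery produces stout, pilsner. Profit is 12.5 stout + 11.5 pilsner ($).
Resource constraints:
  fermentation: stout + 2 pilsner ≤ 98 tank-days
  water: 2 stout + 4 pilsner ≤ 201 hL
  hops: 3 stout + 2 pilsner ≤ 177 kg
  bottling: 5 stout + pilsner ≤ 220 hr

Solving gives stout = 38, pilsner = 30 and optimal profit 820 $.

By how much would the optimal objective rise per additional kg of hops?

0

At the optimum: fermentation uses 98 of 98 (binding); water uses 196 of 201 (slack = 5); hops uses 174 of 177 (slack = 3); bottling uses 220 of 220 (binding).
By complementary slackness, y = 0 for the non-binding constraints.
The binding rows give the dual system: 1·y_fermentation + 5·y_bottling = 12.5 and 2·y_fermentation + 1·y_bottling = 11.5.
→ y_fermentation = 5 and y_bottling = 1.5.
Shadow price of hops = 0.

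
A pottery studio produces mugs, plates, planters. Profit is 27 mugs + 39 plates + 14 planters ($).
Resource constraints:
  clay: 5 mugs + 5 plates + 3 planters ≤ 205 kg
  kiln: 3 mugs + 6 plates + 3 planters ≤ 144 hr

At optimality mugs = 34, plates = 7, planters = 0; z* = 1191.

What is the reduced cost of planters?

At the optimum: clay uses 205 of 205 (binding); kiln uses 144 of 144 (binding).
From A_Bᵀ y = c: 5·y_clay + 3·y_kiln = 27; 5·y_clay + 6·y_kiln = 39.
Solving: y_clay = 3, y_kiln = 4.
Reduced cost of planters: c₃ − yᵀa₃ = 14 − (3·3 + 4·3) = 14 − 21 = -7.

-7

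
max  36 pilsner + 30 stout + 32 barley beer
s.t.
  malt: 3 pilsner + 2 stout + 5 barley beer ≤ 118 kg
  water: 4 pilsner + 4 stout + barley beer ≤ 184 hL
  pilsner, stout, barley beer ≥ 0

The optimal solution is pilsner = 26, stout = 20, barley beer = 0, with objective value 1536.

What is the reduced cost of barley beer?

Both malt and water are binding at x*.
Dual feasibility on the basic columns requires 3·y_malt + 4·y_water = 36, 2·y_malt + 4·y_water = 30.
Solving: y_malt = 6, y_water = 4.5.
Reduced cost of barley beer: c₃ − yᵀa₃ = 32 − (6·5 + 4.5·1) = 32 − 34.5 = -2.5.

-2.5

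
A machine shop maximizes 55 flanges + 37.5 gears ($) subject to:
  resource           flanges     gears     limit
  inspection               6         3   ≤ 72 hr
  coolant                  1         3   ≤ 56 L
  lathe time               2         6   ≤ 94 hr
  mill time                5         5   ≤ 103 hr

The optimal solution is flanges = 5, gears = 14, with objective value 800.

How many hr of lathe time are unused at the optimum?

lathe time used = 2·5 + 6·14 = 94; slack = 94 − 94 = 0.

0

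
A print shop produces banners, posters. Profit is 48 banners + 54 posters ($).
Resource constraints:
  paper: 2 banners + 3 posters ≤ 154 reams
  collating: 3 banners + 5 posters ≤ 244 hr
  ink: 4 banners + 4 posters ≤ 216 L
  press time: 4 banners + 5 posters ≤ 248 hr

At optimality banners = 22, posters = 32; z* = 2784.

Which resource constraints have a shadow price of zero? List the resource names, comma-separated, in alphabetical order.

collating, paper

paper: 140/154 (slack 14)
collating: 226/244 (slack 18)
ink: 216/216 (binding)
press time: 248/248 (binding)
By complementary slackness, a constraint with positive slack has shadow price 0 → collating, paper.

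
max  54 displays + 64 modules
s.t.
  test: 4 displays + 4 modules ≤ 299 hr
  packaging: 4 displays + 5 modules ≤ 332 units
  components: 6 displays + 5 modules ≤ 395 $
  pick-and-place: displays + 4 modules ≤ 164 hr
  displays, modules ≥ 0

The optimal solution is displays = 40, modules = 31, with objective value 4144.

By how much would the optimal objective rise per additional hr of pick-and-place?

Binding: components and pick-and-place. Non-binding: test (15 unused), packaging (17 unused).
Since test, packaging are not tight, their duals are 0.
From A_Bᵀ y = c: 6·y_components + 1·y_pick-and-place = 54; 5·y_components + 4·y_pick-and-place = 64.
Solving: y_components = 8, y_pick-and-place = 6.
Shadow price of pick-and-place = 6.

6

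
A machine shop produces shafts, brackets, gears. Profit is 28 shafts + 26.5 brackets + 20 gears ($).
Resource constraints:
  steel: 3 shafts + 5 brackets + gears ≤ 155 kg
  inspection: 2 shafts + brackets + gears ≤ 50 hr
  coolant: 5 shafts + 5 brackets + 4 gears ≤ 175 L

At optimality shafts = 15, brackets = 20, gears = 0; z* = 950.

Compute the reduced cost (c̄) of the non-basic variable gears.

At the optimum: steel uses 145 of 155 (slack = 10); inspection uses 50 of 50 (binding); coolant uses 175 of 175 (binding).
By complementary slackness, y = 0 for the non-binding constraint.
The binding rows give the dual system: 2·y_inspection + 5·y_coolant = 28 and 1·y_inspection + 5·y_coolant = 26.5.
→ y_inspection = 1.5 and y_coolant = 5.
Reduced cost of gears: c₃ − yᵀa₃ = 20 − (1.5·1 + 5·4) = 20 − 21.5 = -1.5.

-1.5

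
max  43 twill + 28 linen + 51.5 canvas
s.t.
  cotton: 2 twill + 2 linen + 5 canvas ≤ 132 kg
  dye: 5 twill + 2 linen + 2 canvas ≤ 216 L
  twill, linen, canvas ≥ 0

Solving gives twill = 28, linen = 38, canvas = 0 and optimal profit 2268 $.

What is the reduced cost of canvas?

At the optimum: cotton uses 132 of 132 (binding); dye uses 216 of 216 (binding).
From A_Bᵀ y = c: 2·y_cotton + 5·y_dye = 43; 2·y_cotton + 2·y_dye = 28.
Solving: y_cotton = 9, y_dye = 5.
Reduced cost of canvas: c₃ − yᵀa₃ = 51.5 − (9·5 + 5·2) = 51.5 − 55 = -3.5.

-3.5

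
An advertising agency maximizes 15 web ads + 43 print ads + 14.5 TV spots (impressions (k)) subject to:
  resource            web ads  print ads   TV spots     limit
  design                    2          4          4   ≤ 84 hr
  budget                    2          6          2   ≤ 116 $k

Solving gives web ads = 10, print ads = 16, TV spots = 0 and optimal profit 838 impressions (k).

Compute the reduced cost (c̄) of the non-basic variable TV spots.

At the optimum: design uses 84 of 84 (binding); budget uses 116 of 116 (binding).
The binding rows give the dual system: 2·y_design + 2·y_budget = 15 and 4·y_design + 6·y_budget = 43.
This yields shadow prices y_design = 1, y_budget = 6.5.
Reduced cost of TV spots: c₃ − yᵀa₃ = 14.5 − (1·4 + 6.5·2) = 14.5 − 17 = -2.5.

-2.5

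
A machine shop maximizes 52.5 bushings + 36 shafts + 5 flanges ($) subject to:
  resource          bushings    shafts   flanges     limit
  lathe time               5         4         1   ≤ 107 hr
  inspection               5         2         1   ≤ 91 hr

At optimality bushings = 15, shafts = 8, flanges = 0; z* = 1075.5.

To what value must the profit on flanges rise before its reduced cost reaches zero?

10.5

Both lathe time and inspection are binding at x*.
From A_Bᵀ y = c: 5·y_lathe time + 5·y_inspection = 52.5; 4·y_lathe time + 2·y_inspection = 36.
→ y_lathe time = 7.5 and y_inspection = 3.
flanges enters the basis when its profit ≥ yᵀa₃ = 7.5·1 + 3·1 = 10.5.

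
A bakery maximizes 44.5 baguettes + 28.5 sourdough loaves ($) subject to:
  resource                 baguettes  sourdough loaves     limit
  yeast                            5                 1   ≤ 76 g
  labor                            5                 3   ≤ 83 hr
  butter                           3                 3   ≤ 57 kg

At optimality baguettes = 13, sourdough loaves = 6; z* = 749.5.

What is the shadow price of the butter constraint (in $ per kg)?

1.5

At the optimum: yeast uses 71 of 76 (slack = 5); labor uses 83 of 83 (binding); butter uses 57 of 57 (binding).
Since yeast is not tight, its dual is 0.
From A_Bᵀ y = c: 5·y_labor + 3·y_butter = 44.5; 3·y_labor + 3·y_butter = 28.5.
Solving: y_labor = 8, y_butter = 1.5.
Shadow price of butter = 1.5.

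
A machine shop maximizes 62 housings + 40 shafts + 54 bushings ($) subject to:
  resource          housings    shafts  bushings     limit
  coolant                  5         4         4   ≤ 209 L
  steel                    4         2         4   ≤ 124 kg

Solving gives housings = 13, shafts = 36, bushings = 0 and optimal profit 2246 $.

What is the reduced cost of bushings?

-2

Both coolant and steel are binding at x*.
From A_Bᵀ y = c: 5·y_coolant + 4·y_steel = 62; 4·y_coolant + 2·y_steel = 40.
This yields shadow prices y_coolant = 6, y_steel = 8.
Reduced cost of bushings: c₃ − yᵀa₃ = 54 − (6·4 + 8·4) = 54 − 56 = -2.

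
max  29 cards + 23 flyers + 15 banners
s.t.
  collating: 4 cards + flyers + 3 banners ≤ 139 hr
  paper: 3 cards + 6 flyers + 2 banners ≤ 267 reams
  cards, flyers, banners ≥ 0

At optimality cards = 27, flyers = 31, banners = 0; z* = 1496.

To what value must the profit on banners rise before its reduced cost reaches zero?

21

Check each constraint at x*: collating 139/139 (tight); paper 267/267 (tight).
The binding rows give the dual system: 4·y_collating + 3·y_paper = 29 and 1·y_collating + 6·y_paper = 23.
Solving: y_collating = 5, y_paper = 3.
banners enters the basis when its profit ≥ yᵀa₃ = 5·3 + 3·2 = 21.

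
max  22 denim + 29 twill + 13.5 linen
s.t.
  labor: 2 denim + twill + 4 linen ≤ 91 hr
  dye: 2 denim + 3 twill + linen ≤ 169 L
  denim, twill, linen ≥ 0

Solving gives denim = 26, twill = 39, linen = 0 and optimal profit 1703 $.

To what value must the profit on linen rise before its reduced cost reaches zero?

17

Both labor and dye are binding at x*.
Dual feasibility on the basic columns requires 2·y_labor + 2·y_dye = 22, 1·y_labor + 3·y_dye = 29.
This yields shadow prices y_labor = 2, y_dye = 9.
linen enters the basis when its profit ≥ yᵀa₃ = 2·4 + 9·1 = 17.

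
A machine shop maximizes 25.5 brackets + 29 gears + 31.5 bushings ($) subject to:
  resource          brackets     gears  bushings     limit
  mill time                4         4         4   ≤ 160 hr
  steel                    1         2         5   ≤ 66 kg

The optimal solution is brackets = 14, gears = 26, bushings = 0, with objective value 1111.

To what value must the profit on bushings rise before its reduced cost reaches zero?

39.5

Both mill time and steel are binding at x*.
Dual feasibility on the basic columns requires 4·y_mill time + 1·y_steel = 25.5, 4·y_mill time + 2·y_steel = 29.
Solving: y_mill time = 5.5, y_steel = 3.5.
bushings enters the basis when its profit ≥ yᵀa₃ = 5.5·4 + 3.5·5 = 39.5.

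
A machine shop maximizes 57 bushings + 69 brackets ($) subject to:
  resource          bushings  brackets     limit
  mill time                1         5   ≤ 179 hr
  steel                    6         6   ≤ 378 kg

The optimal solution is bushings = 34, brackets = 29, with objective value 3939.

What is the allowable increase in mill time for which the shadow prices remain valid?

Binding constraints: mill time, steel. The basis is B = [[1,5],[6,6]] with det -24.
Per unit increase in mill time, x* moves by d = (-0.25, 0.25).
The basis stays optimal until bushings reaches 0; allowable increase = 136 hr.

136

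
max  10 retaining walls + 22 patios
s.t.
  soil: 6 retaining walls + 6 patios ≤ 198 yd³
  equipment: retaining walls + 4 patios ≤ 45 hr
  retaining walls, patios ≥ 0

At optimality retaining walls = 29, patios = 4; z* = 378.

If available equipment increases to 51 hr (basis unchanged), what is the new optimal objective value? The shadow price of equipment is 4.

402

Δb = 6, so new z* = 378 + (4)·(6) = 378 + 24 = 402.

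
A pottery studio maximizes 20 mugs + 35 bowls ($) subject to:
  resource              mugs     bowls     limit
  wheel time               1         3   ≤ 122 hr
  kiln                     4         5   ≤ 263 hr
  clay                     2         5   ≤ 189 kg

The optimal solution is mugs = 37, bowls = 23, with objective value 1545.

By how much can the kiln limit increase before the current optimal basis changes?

Binding constraints: kiln, clay. The basis is B = [[4,5],[2,5]] with det 10.
Per unit increase in kiln, x* moves by d = (0.5, -0.2).
The basis stays optimal until bowls reaches 0; allowable increase = 115 hr.

115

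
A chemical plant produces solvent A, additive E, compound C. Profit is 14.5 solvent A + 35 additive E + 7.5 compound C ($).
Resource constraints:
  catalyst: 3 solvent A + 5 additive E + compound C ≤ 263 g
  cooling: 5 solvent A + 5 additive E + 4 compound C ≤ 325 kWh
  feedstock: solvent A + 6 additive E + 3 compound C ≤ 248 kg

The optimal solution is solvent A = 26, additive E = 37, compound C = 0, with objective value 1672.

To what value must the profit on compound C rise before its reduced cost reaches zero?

11.5

Binding: catalyst and feedstock. Non-binding: cooling (10 unused).
By complementary slackness, y = 0 for the non-binding constraint.
Dual feasibility on the basic columns requires 3·y_catalyst + 1·y_feedstock = 14.5, 5·y_catalyst + 6·y_feedstock = 35.
→ y_catalyst = 4 and y_feedstock = 2.5.
compound C enters the basis when its profit ≥ yᵀa₃ = 4·1 + 2.5·3 = 11.5.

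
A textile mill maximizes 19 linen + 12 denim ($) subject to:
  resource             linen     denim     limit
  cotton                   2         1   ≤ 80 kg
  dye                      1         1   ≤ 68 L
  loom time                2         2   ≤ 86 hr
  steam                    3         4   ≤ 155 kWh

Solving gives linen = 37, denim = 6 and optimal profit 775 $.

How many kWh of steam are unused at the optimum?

steam used = 3·37 + 4·6 = 135; slack = 155 − 135 = 20.

20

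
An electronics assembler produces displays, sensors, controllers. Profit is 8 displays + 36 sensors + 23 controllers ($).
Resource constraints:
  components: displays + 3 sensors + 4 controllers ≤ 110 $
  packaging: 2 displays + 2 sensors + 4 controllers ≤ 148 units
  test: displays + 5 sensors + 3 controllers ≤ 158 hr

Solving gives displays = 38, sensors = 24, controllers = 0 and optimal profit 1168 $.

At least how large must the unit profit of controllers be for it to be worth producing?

Binding: components and test. Non-binding: packaging (24 unused).
By complementary slackness, y = 0 for the non-binding constraint.
The binding rows give the dual system: 1·y_components + 1·y_test = 8 and 3·y_components + 5·y_test = 36.
→ y_components = 2 and y_test = 6.
controllers enters the basis when its profit ≥ yᵀa₃ = 2·4 + 6·3 = 26.

26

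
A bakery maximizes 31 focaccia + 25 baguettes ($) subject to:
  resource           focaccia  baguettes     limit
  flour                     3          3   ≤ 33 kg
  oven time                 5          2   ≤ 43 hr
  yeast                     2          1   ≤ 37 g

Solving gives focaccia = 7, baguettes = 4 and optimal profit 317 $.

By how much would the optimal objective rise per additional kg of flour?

Binding: flour and oven time. Non-binding: yeast (19 unused).
By complementary slackness, y = 0 for the non-binding constraint.
From A_Bᵀ y = c: 3·y_flour + 5·y_oven time = 31; 3·y_flour + 2·y_oven time = 25.
This yields shadow prices y_flour = 7, y_oven time = 2.
Shadow price of flour = 7.

7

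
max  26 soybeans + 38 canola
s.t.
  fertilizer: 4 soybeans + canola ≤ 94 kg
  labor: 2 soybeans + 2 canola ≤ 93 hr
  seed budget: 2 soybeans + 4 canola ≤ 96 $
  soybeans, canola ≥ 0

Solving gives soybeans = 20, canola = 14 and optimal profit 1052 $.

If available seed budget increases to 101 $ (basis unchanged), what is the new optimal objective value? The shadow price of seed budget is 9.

Δb = 5, so new z* = 1052 + (9)·(5) = 1052 + 45 = 1097.

1097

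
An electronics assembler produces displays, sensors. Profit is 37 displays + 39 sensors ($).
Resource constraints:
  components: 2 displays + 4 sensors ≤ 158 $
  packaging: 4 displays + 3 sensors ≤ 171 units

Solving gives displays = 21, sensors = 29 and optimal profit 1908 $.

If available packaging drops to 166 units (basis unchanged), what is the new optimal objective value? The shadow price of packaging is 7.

Δb = -5, so new z* = 1908 + (7)·(-5) = 1908 − 35 = 1873.

1873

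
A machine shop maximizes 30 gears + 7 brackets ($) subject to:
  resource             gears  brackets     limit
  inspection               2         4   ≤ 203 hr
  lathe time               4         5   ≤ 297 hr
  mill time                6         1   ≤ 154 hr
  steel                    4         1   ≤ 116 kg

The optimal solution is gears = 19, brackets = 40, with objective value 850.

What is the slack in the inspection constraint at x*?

5

inspection used = 2·19 + 4·40 = 198; slack = 203 − 198 = 5.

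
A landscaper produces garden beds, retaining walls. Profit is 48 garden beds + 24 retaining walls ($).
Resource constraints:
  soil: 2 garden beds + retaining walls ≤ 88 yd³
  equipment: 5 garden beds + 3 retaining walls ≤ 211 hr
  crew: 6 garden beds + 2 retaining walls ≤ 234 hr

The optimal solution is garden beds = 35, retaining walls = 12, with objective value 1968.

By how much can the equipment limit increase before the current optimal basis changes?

24

Binding constraints: equipment, crew. The basis is B = [[5,3],[6,2]] with det -8.
Per unit increase in equipment, x* moves by d = (-0.25, 0.75).
The basis stays optimal until soil becomes binding; allowable increase = 24 hr.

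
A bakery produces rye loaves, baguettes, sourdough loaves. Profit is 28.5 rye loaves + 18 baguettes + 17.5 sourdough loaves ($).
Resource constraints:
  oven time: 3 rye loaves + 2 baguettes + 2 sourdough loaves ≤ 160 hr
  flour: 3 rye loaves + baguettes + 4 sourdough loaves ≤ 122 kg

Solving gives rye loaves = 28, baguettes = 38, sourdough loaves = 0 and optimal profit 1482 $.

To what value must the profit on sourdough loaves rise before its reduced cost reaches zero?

Check each constraint at x*: oven time 160/160 (tight); flour 122/122 (tight).
Dual feasibility on the basic columns requires 3·y_oven time + 3·y_flour = 28.5, 2·y_oven time + 1·y_flour = 18.
→ y_oven time = 8.5 and y_flour = 1.
sourdough loaves enters the basis when its profit ≥ yᵀa₃ = 8.5·2 + 1·4 = 21.

21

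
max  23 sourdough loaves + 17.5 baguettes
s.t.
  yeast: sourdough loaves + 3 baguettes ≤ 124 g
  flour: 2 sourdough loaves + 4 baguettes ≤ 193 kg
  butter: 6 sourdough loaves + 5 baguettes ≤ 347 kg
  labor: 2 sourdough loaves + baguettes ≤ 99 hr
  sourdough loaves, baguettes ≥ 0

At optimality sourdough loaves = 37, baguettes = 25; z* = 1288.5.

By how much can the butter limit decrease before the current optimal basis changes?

Binding constraints: butter, labor. The basis is B = [[6,5],[2,1]] with det -4.
Per unit decrease in butter, x* moves by d = (0.25, -0.5).
The basis stays optimal until baguettes reaches 0; allowable decrease = 50 kg.

50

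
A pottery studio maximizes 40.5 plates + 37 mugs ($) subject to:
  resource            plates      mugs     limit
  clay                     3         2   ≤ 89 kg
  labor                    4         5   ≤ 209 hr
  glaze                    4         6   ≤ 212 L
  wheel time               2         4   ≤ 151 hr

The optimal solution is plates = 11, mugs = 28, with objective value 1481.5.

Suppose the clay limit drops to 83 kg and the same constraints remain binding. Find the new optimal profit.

1424.5

At the optimum: clay uses 89 of 89 (binding); labor uses 184 of 209 (slack = 25); glaze uses 212 of 212 (binding); wheel time uses 134 of 151 (slack = 17).
Slack constraints have shadow price 0 (complementary slackness).
The binding rows give the dual system: 3·y_clay + 4·y_glaze = 40.5 and 2·y_clay + 6·y_glaze = 37.
→ y_clay = 9.5 and y_glaze = 3.
Δz = y_clay·Δb = 9.5 × (-6) = -57, so new z* = 1481.5 − 57 = 1424.5.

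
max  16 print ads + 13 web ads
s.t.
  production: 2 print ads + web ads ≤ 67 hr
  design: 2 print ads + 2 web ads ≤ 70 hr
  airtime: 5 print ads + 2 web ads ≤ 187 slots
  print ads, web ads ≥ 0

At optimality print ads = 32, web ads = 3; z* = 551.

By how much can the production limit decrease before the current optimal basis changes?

Binding constraints: production, design. The basis is B = [[2,1],[2,2]] with det 2.
Per unit decrease in production, x* moves by d = (-1, 1).
The basis stays optimal until print ads reaches 0; allowable decrease = 32 hr.

32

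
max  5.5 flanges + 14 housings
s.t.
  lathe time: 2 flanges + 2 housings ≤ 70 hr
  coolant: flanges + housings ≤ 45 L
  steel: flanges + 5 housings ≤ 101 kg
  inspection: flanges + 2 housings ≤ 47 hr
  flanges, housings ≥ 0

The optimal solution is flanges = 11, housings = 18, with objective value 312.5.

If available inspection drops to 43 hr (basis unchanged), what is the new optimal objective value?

294.5

Check each constraint at x*: lathe time 58/70 (slack 12); coolant 29/45 (slack 16); steel 101/101 (tight); inspection 47/47 (tight).
By complementary slackness, y = 0 for the non-binding constraints.
From A_Bᵀ y = c: 1·y_steel + 1·y_inspection = 5.5; 5·y_steel + 2·y_inspection = 14.
→ y_steel = 1 and y_inspection = 4.5.
Δz = y_inspection·Δb = 4.5 × (-4) = -18, so new z* = 312.5 − 18 = 294.5.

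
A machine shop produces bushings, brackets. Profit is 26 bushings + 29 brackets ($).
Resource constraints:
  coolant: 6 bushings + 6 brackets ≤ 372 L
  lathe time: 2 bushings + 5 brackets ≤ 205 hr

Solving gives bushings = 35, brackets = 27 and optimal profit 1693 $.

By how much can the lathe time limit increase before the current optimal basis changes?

105

Binding constraints: coolant, lathe time. The basis is B = [[6,6],[2,5]] with det 18.
Per unit increase in lathe time, x* moves by d = (-0.3333, 0.3333).
The basis stays optimal until bushings reaches 0; allowable increase = 105 hr.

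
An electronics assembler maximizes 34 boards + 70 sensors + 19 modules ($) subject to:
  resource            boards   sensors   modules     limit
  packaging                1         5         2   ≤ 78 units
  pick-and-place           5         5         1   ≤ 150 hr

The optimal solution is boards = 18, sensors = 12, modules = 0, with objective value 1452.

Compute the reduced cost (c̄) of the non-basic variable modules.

Check each constraint at x*: packaging 78/78 (tight); pick-and-place 150/150 (tight).
The binding rows give the dual system: 1·y_packaging + 5·y_pick-and-place = 34 and 5·y_packaging + 5·y_pick-and-place = 70.
Solving: y_packaging = 9, y_pick-and-place = 5.
Reduced cost of modules: c₃ − yᵀa₃ = 19 − (9·2 + 5·1) = 19 − 23 = -4.

-4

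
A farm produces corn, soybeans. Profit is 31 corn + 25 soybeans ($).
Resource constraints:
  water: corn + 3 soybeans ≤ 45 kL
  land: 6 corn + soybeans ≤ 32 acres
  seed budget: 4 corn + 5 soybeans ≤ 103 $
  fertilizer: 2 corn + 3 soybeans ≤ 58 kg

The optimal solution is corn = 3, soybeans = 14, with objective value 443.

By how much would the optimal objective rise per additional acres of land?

4

Binding: water and land. Non-binding: seed budget (21 unused), fertilizer (10 unused).
Since seed budget, fertilizer are not tight, their duals are 0.
From A_Bᵀ y = c: 1·y_water + 6·y_land = 31; 3·y_water + 1·y_land = 25.
→ y_water = 7 and y_land = 4.
Shadow price of land = 4.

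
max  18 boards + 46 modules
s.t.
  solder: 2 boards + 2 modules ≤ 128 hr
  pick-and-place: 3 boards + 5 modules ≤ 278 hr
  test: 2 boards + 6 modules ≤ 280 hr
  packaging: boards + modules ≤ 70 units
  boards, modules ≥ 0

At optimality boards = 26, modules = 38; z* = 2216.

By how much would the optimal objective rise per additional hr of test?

At the optimum: solder uses 128 of 128 (binding); pick-and-place uses 268 of 278 (slack = 10); test uses 280 of 280 (binding); packaging uses 64 of 70 (slack = 6).
Since pick-and-place, packaging are not tight, their duals are 0.
From A_Bᵀ y = c: 2·y_solder + 2·y_test = 18; 2·y_solder + 6·y_test = 46.
Solving: y_solder = 2, y_test = 7.
Shadow price of test = 7.

7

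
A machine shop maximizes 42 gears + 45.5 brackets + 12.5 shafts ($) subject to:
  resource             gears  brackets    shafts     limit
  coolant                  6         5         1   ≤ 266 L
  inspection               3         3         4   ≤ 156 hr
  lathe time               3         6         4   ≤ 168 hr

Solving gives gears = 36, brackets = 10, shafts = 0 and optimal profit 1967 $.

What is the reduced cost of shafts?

-5

Binding: coolant and lathe time. Non-binding: inspection (18 unused).
Slack constraints have shadow price 0 (complementary slackness).
From A_Bᵀ y = c: 6·y_coolant + 3·y_lathe time = 42; 5·y_coolant + 6·y_lathe time = 45.5.
→ y_coolant = 5.5 and y_lathe time = 3.
Reduced cost of shafts: c₃ − yᵀa₃ = 12.5 − (5.5·1 + 3·4) = 12.5 − 17.5 = -5.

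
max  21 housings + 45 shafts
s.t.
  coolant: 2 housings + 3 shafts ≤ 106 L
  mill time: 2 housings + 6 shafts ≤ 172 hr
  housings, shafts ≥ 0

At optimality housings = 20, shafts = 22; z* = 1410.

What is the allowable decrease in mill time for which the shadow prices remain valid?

Binding constraints: coolant, mill time. The basis is B = [[2,3],[2,6]] with det 6.
Per unit decrease in mill time, x* moves by d = (0.5, -0.3333).
The basis stays optimal until shafts reaches 0; allowable decrease = 66 hr.

66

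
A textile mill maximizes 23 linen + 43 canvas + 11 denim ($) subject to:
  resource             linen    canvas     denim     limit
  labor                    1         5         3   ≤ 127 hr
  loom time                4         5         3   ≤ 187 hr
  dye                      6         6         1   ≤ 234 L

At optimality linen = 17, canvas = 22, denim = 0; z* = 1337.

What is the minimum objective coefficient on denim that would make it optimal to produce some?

18

At the optimum: labor uses 127 of 127 (binding); loom time uses 178 of 187 (slack = 9); dye uses 234 of 234 (binding).
Since loom time is not tight, its dual is 0.
Dual feasibility on the basic columns requires 1·y_labor + 6·y_dye = 23, 5·y_labor + 6·y_dye = 43.
→ y_labor = 5 and y_dye = 3.
denim enters the basis when its profit ≥ yᵀa₃ = 5·3 + 3·1 = 18.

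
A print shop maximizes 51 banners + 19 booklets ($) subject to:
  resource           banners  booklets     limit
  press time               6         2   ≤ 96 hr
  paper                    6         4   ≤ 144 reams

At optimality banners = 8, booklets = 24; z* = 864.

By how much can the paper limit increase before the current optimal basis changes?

Binding constraints: press time, paper. The basis is B = [[6,2],[6,4]] with det 12.
Per unit increase in paper, x* moves by d = (-0.1667, 0.5).
The basis stays optimal until banners reaches 0; allowable increase = 48 reams.

48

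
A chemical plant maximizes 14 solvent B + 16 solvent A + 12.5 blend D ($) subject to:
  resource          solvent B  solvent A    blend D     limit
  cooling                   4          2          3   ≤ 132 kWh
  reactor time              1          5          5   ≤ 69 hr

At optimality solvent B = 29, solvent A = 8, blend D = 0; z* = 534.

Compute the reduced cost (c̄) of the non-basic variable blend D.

Both cooling and reactor time are binding at x*.
The binding rows give the dual system: 4·y_cooling + 1·y_reactor time = 14 and 2·y_cooling + 5·y_reactor time = 16.
→ y_cooling = 3 and y_reactor time = 2.
Reduced cost of blend D: c₃ − yᵀa₃ = 12.5 − (3·3 + 2·5) = 12.5 − 19 = -6.5.

-6.5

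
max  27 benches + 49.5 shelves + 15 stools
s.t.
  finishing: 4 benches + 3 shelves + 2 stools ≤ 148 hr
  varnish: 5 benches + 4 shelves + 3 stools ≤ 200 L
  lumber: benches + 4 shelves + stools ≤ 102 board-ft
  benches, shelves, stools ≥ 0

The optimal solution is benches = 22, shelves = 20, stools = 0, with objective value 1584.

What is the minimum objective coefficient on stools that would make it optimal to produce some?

18

Binding: finishing and lumber. Non-binding: varnish (10 unused).
By complementary slackness, y = 0 for the non-binding constraint.
From A_Bᵀ y = c: 4·y_finishing + 1·y_lumber = 27; 3·y_finishing + 4·y_lumber = 49.5.
Solving: y_finishing = 4.5, y_lumber = 9.
stools enters the basis when its profit ≥ yᵀa₃ = 4.5·2 + 9·1 = 18.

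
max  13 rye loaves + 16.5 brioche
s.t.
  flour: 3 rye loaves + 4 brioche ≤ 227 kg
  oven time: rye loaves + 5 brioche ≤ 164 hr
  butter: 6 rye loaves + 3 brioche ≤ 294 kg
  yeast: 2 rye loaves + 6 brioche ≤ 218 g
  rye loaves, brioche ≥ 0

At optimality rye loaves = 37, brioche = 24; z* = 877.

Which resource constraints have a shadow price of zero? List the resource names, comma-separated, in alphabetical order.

flour, oven time

flour: 207/227 (slack 20)
oven time: 157/164 (slack 7)
butter: 294/294 (binding)
yeast: 218/218 (binding)
By complementary slackness, a constraint with positive slack has shadow price 0 → flour, oven time.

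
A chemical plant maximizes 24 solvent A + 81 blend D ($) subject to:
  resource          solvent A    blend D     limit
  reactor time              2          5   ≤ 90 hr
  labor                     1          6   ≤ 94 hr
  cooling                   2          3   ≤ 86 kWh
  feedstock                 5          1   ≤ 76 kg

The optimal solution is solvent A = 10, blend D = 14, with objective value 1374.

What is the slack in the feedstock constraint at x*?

feedstock used = 5·10 + 1·14 = 64; slack = 76 − 64 = 12.

12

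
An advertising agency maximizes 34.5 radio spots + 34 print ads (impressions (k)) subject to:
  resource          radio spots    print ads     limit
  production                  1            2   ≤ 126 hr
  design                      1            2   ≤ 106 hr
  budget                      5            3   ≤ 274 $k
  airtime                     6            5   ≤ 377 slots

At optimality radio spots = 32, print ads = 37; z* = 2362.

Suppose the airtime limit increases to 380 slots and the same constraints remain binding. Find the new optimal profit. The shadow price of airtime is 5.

Δb = 3, so new z* = 2362 + (5)·(3) = 2362 + 15 = 2377.

2377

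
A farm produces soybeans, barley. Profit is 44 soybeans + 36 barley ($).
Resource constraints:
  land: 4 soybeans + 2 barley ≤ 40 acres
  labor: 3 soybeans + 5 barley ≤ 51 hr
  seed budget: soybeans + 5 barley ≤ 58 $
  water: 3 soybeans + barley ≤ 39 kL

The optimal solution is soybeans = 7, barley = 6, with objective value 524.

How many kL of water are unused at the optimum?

water used = 3·7 + 1·6 = 27; slack = 39 − 27 = 12.

12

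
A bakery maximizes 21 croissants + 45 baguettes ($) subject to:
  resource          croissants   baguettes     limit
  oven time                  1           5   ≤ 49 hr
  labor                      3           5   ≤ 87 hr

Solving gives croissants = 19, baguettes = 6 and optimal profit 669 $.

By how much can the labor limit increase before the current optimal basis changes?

Binding constraints: oven time, labor. The basis is B = [[1,5],[3,5]] with det -10.
Per unit increase in labor, x* moves by d = (0.5, -0.1).
The basis stays optimal until baguettes reaches 0; allowable increase = 60 hr.

60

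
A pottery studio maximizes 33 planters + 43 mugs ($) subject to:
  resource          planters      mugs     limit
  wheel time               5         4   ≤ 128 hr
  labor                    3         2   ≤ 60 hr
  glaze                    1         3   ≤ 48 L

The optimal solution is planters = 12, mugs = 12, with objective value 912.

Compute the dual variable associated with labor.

8

Check each constraint at x*: wheel time 108/128 (slack 20); labor 60/60 (tight); glaze 48/48 (tight).
By complementary slackness, y = 0 for the non-binding constraint.
The binding rows give the dual system: 3·y_labor + 1·y_glaze = 33 and 2·y_labor + 3·y_glaze = 43.
Solving: y_labor = 8, y_glaze = 9.
Shadow price of labor = 8.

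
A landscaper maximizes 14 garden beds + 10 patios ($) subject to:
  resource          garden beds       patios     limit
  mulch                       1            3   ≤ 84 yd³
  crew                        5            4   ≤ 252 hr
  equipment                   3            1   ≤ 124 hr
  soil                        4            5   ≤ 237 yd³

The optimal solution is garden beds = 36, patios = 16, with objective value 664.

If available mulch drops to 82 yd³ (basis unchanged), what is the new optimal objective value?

At the optimum: mulch uses 84 of 84 (binding); crew uses 244 of 252 (slack = 8); equipment uses 124 of 124 (binding); soil uses 224 of 237 (slack = 13).
Since crew, soil are not tight, their duals are 0.
The binding rows give the dual system: 1·y_mulch + 3·y_equipment = 14 and 3·y_mulch + 1·y_equipment = 10.
Solving: y_mulch = 2, y_equipment = 4.
Δz = y_mulch·Δb = 2 × (-2) = -4, so new z* = 664 − 4 = 660.

660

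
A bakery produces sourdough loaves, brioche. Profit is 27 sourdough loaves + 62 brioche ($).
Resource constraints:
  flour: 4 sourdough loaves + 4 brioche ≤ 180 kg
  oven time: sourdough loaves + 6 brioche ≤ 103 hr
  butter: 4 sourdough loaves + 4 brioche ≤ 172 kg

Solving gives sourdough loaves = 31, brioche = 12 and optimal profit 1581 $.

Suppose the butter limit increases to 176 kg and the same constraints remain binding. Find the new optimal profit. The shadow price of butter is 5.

Δb = 4, so new z* = 1581 + (5)·(4) = 1581 + 20 = 1601.

1601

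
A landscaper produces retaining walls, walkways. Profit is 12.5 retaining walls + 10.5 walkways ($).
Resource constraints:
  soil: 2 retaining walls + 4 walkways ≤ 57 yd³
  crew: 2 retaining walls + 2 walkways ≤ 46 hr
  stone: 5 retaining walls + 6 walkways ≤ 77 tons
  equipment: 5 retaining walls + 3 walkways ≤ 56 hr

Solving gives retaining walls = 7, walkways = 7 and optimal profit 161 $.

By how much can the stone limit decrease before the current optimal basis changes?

Binding constraints: stone, equipment. The basis is B = [[5,6],[5,3]] with det -15.
Per unit decrease in stone, x* moves by d = (0.2, -0.3333).
The basis stays optimal until walkways reaches 0; allowable decrease = 21 tons.

21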